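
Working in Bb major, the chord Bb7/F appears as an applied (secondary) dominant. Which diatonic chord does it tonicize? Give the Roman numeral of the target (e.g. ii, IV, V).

IV

The chord is a dominant seventh chord on Bb.
A dominant resolves down a perfect fifth: Bb → Eb. In Bb major, Eb is scale degree 4, i.e. IV.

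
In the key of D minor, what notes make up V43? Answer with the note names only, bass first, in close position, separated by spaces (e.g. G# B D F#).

In D minor, the dominant is A. The dominant is major (leading tone raised), so V is a dominant seventh chord.
Stacking thirds from A gives A-C#-E-G.
With the 43 figure the chord is in second inversion; from the bass E upward in close position it reads E-G-A-C#.

E G A C#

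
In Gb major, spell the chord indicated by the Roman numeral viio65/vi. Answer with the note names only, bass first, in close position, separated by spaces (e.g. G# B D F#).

F Ab Cb D

viio65/vi is a secondary leading-tone chord. The target vi is Eb in Gb major; the applied chord is rooted a semitone below, on D.
Building a fully diminished seventh chord on D gives D-F-Ab-Cb.
The figured bass 65 indicates first inversion, placing the third (F) in the bass: F-Ab-Cb-D.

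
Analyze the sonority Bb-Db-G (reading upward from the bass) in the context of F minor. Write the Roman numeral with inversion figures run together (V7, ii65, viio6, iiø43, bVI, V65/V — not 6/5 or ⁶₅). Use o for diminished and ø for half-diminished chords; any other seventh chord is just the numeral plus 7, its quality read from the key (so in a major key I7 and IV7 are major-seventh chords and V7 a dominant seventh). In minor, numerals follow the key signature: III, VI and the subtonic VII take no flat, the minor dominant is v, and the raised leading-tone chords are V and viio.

The pitches G-Bb-Db form a diminished triad rooted on G.
In F minor, G is the supertonic; the diatonic diminished triad there is iio.
With Bb in the bass the chord is in first inversion, so the figured bass is 6.

iio6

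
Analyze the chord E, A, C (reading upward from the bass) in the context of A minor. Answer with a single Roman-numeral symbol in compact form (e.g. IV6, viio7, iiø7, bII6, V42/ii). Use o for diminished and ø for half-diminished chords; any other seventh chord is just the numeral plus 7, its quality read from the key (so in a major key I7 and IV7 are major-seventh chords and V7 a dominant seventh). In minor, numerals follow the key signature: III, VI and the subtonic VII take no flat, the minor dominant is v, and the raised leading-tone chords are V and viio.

i64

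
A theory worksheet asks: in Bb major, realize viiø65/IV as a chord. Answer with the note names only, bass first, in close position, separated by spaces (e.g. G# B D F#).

F Ab C D

viiø65/IV is a secondary leading-tone chord. The target IV is Eb in Bb major; the applied chord is rooted a semitone below, on D.
Building a half-diminished seventh chord on D gives D-F-Ab-C.
With the 65 figure the chord is in first inversion; from the bass F upward in close position it reads F-Ab-C-D.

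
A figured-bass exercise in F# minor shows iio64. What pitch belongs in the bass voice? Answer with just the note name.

D

iio in F# minor has root G#; the chord is G#-B-D.
The figure 64 means second inversion — the fifth is in the bass.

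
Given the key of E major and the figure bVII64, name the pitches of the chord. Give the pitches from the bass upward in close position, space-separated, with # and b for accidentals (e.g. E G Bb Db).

A D F#

bVII64 is a major triad on the lowered seventh degree (the subtonic), borrowed from the parallel minor. In E major that root is D.
So the chord is D-F#-A.
With the 64 figure the chord is in second inversion; from the bass A upward in close position it reads A-D-F#.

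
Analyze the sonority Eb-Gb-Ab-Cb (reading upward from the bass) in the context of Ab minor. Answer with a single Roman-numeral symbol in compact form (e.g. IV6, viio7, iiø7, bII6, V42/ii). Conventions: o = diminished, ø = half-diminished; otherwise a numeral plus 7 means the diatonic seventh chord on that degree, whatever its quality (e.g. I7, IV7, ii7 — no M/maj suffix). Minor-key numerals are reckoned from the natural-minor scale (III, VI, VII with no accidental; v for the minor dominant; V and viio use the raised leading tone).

i43

The pitches Ab-Cb-Eb-Gb form a minor seventh chord rooted on Ab.
In Ab minor, Ab is the tonic; the diatonic minor seventh chord there is i7.
With Eb in the bass the chord is in second inversion, so the figured bass is 43.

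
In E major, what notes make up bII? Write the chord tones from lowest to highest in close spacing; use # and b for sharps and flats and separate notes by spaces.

Scale degree 2 in E major is F#; lowering it a half step gives F. bII is the Neapolitan chord — a major triad on the lowered second degree.
So the chord is F-A-C, a major triad.

F A C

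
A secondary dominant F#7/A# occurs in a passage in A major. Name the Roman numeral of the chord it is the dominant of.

The chord is a dominant seventh chord on F#.
A dominant resolves down a perfect fifth: F# → B. In A major, B is scale degree 2, i.e. ii.

ii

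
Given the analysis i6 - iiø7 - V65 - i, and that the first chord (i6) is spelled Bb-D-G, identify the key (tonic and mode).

G minor

The chord Gm/Bb is a minor triad rooted on G; its label is i6.
If G is scale degree 1 and the mode makes that degree carry a minor triad, the tonic is G and the mode is minor.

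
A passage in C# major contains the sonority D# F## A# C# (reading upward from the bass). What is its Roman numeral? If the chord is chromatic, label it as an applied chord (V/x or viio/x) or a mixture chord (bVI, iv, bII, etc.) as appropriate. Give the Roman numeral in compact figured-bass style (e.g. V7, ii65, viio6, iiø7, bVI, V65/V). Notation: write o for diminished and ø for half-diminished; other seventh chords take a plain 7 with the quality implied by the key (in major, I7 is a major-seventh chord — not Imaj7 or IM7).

Stacked in thirds the chord is D#-F##-A#-C#: a dominant seventh chord on D#.
D# is not a diatonic chord root with this quality in C# major, but it lies a perfect fifth above G# (V), so the chord functions as an applied dominant of V.

V7/V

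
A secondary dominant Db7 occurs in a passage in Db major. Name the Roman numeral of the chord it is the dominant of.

The chord is a dominant seventh chord on Db.
A dominant resolves down a perfect fifth: Db → Gb. In Db major, Gb is scale degree 4, i.e. IV.

IV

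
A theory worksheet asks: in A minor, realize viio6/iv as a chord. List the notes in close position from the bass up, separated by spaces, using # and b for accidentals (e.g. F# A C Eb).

E G C#

The slash marks an applied leading-tone chord: viio of iv. In A minor, iv is D, so the leading tone to it is C#, a half step below.
Building a diminished triad on C# gives C#-E-G.
With the 6 figure the chord is in first inversion; from the bass E upward in close position it reads E-G-C#.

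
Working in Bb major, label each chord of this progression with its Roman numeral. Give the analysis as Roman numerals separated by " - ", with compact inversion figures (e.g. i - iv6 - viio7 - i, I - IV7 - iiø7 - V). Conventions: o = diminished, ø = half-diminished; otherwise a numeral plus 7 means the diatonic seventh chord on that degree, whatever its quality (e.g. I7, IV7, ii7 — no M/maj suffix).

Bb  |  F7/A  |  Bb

I - V65 - I

Bb: root Bb is the tonic; major triad there is I.
F7/A has root F, degree 5 in Bb major, so V65.
Bb has root Bb, degree 1 in Bb major, so I.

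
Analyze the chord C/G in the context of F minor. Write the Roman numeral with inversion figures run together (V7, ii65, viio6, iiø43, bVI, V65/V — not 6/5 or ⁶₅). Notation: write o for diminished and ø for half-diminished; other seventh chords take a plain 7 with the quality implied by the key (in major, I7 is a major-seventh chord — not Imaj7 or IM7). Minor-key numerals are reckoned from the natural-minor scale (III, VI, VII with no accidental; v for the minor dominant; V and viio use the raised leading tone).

The pitches C-E-G form a major triad rooted on C.
C is scale degree 5 in F minor, and a major triad on that degree is written V.
With G in the bass the chord is in second inversion, so the figured bass is 64.

V64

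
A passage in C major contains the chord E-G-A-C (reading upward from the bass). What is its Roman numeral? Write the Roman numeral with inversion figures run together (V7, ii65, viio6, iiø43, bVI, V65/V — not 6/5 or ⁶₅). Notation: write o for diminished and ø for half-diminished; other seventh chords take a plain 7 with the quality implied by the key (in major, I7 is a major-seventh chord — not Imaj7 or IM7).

vi43

The pitches A-C-E-G form a minor seventh chord rooted on A.
A is scale degree 6 in C major, and a minor seventh chord on that degree is written vi7.
With E in the bass the chord is in second inversion, so the figured bass is 43.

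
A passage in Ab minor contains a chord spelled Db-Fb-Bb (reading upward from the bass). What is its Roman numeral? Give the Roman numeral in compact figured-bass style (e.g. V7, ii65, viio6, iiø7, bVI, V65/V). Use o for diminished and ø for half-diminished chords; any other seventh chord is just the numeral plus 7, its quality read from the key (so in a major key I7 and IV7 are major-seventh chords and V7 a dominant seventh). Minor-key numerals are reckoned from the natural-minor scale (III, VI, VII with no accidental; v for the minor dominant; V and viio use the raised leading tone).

The pitches Bb-Db-Fb form a diminished triad rooted on Bb.
In Ab minor, Bb is the supertonic; the diatonic diminished triad there is iio.
With Db in the bass the chord is in first inversion, so the figured bass is 6.

iio6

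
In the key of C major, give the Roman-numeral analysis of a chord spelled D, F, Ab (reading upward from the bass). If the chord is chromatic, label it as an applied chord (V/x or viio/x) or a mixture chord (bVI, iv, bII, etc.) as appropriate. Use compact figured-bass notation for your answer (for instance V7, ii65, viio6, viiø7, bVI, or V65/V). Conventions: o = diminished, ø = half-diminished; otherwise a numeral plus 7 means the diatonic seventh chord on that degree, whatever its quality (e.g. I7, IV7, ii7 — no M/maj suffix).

iio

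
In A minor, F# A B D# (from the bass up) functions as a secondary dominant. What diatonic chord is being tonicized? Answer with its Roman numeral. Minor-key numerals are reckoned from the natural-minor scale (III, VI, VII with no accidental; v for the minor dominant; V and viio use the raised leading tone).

The chord is a dominant seventh chord on B.
A dominant resolves down a perfect fifth: B → E. In A minor, E is scale degree 5, i.e. V.

V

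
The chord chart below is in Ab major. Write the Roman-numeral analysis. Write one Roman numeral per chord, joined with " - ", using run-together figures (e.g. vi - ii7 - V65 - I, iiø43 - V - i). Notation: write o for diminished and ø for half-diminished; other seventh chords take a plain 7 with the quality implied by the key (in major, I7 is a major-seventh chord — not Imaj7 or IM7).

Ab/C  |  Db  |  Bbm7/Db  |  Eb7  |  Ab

Ab/C: root Ab is the tonic; major triad there is I6.
Db has root Db, degree 4 in Ab major, so IV.
Bbm7/Db: root Bb is the supertonic; minor seventh chord there is ii65.
Eb7: dominant seventh chord on Eb = scale degree 5 → V7.
Ab: root Ab is the tonic; major triad there is I.

I6 - IV - ii65 - V7 - I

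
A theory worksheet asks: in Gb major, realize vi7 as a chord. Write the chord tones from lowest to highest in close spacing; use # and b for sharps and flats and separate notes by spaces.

Eb Gb Bb Db

In Gb major, the submediant is Eb, and the diatonic chord built there is a minor seventh chord.
Stacking thirds from Eb gives Eb-Gb-Bb-Db.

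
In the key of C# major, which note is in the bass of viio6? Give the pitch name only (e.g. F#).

D#

viio in C# major has root B#; the chord is B#-D#-F#.
The figure 6 means first inversion — the third is in the bass.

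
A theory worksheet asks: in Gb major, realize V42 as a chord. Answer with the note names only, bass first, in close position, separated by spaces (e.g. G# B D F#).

Cb Db F Ab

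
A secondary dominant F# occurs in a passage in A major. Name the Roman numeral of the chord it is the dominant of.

The chord is a major triad on F#.
A dominant resolves down a perfect fifth: F# → B. In A major, B is scale degree 2, i.e. ii.

ii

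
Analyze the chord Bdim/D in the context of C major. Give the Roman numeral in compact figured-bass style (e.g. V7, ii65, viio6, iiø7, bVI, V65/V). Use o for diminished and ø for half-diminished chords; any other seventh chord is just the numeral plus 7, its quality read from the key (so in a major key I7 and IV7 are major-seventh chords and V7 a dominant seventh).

Stacked in thirds the chord is B-D-F: a diminished triad on B.
In C major, B is the leading tone; the diatonic diminished triad there is viio.
With D in the bass the chord is in first inversion, so the figured bass is 6.

viio6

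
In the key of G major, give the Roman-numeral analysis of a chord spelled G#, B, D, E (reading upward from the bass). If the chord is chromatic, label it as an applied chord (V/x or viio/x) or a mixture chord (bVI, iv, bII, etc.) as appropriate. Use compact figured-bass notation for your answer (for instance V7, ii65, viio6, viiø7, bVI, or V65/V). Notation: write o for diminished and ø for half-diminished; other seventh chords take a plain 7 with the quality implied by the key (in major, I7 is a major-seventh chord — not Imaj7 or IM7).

V65/ii

The pitches E-G#-B-D form a dominant seventh chord rooted on E.
E is not a diatonic chord root with this quality in G major, but it lies a perfect fifth above A (ii), so the chord functions as an applied dominant of ii.
With G# in the bass the chord is in first inversion, so the figured bass is 65.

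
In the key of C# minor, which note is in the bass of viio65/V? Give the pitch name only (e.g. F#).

The applied chord viio65/V is rooted on F##: F##-A#-C#-E.
The figure 65 means first inversion — the third is in the bass.

A#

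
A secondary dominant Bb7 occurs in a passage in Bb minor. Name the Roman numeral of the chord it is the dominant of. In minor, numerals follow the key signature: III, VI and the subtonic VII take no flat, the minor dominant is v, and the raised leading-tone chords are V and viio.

iv

The chord is a dominant seventh chord on Bb.
A dominant resolves down a perfect fifth: Bb → Eb. In Bb minor, Eb is scale degree 4, i.e. iv.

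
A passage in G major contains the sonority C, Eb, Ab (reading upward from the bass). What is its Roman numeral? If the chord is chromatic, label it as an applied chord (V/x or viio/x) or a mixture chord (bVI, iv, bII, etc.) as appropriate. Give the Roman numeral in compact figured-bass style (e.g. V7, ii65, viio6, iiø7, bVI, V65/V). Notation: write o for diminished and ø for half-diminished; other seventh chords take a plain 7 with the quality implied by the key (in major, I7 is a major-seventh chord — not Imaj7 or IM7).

bII6

Stacked in thirds the chord is Ab-C-Eb: a major triad on Ab.
Ab is the lowered second degree of G major (diatonic 2 would be A). This is the Neapolitan sixth — a major triad on the lowered second degree, here in its customary first inversion.
With C in the bass the chord is in first inversion, so the figured bass is 6.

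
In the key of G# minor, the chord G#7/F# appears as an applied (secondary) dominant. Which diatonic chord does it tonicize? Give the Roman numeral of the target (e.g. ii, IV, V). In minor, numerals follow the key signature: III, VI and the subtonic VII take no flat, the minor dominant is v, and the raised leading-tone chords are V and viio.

iv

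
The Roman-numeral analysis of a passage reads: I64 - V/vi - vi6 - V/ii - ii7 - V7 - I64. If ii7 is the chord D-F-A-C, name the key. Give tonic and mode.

C major

ii7 is given as D-F-A-C — a minor seventh chord with root D.
If D is scale degree 2 and the mode makes that degree carry a minor seventh chord, the tonic is C and the mode is major.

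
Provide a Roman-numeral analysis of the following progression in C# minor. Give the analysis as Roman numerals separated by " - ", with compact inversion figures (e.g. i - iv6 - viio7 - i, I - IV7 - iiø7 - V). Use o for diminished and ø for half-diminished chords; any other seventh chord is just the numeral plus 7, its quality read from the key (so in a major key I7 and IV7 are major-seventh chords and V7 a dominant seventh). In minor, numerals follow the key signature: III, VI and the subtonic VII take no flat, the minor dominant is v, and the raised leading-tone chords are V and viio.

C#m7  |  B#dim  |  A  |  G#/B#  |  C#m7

C#m7: minor seventh chord on C# = scale degree 1 → i7.
B#dim has root B#, degree 7 in C# minor, so viio.
A: major triad on A = scale degree 6 → VI.
G#/B#: root G# is the dominant; major triad there is V6.
C#m7 has root C#, degree 1 in C# minor, so i7.

i7 - viio - VI - V6 - i7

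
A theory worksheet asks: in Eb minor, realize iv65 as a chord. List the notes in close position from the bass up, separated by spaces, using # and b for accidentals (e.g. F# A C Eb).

Cb Eb Gb Ab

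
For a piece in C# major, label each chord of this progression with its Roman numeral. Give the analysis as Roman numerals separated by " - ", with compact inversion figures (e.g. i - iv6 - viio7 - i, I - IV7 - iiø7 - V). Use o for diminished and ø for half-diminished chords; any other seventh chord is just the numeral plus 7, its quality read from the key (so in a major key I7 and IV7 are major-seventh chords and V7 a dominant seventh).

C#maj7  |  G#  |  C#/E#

I7 - V - I6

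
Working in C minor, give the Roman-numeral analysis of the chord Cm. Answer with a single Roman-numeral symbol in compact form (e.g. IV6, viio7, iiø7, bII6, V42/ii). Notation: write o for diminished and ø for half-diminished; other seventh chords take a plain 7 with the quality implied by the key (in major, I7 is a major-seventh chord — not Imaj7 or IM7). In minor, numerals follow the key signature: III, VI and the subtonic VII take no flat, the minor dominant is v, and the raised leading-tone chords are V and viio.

i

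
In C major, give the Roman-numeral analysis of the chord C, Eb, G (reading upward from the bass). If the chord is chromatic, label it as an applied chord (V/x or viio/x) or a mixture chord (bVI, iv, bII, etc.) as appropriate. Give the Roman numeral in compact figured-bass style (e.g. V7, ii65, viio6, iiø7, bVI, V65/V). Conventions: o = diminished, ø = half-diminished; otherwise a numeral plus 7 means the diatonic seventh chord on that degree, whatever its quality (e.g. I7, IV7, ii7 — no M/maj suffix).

The pitches C-Eb-G form a minor triad rooted on C.
C is the first degree of C major. This is the minor tonic, borrowed from the parallel minor.

i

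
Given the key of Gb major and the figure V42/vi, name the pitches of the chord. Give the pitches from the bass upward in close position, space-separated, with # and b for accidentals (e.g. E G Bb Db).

Ab Bb D F

V42/vi is a secondary dominant — the dominant seventh of vi. vi in Gb major is Eb, so the applied chord's root is Bb, a perfect fifth above.
Building a dominant seventh chord on Bb gives Bb-D-F-Ab.
The figured bass 42 indicates third inversion, placing the seventh (Ab) in the bass: Ab-Bb-D-F.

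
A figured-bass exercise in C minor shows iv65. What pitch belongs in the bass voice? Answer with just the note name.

iv in C minor has root F; the chord is F-Ab-C-Eb.
The figure 65 means first inversion — the third is in the bass.

Ab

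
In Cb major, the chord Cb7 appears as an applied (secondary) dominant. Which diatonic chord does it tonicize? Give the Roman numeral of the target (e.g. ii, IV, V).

IV

The chord is a dominant seventh chord on Cb.
A dominant resolves down a perfect fifth: Cb → Fb. In Cb major, Fb is scale degree 4, i.e. IV.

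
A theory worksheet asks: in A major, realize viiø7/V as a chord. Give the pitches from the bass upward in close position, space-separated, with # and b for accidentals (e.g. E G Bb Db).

D# F# A C#

The slash marks an applied leading-tone chord: viio of V. In A major, V is E, so the leading tone to it is D#, a half step below.
Building a half-diminished seventh chord on D# gives D#-F#-A-C#.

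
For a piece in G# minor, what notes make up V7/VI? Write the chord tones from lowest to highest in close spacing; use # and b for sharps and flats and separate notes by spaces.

B D# F# A

The slash means an applied dominant: we want the dominant of VI. In G# minor, VI is E major, and its dominant is built on B.
Building a dominant seventh chord on B gives B-D#-F#-A.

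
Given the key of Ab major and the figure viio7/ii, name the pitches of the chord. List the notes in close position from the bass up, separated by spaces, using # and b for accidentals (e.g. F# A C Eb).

A C Eb Gb

viio7/ii is a secondary leading-tone chord. The target ii is Bb in Ab major; the applied chord is rooted a semitone below, on A.
Building a fully diminished seventh chord on A gives A-C-Eb-Gb.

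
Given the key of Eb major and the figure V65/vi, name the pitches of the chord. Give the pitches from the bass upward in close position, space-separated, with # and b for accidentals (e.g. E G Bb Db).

B D F G

The slash means an applied dominant: we want the dominant of vi. In Eb major, vi is C minor, and its dominant is built on G.
Building a dominant seventh chord on G gives G-B-D-F.
With the 65 figure the chord is in first inversion; from the bass B upward in close position it reads B-D-F-G.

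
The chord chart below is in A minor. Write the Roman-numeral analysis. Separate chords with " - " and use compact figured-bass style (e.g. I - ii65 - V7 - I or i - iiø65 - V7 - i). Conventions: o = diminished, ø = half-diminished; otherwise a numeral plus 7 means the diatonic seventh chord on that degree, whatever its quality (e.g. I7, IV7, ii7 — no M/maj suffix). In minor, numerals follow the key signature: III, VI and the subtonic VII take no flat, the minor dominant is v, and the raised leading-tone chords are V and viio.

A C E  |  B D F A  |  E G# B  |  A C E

i - iiø7 - V - i

A-C-E: root A is the tonic; minor triad there is i.
B-D-F-A: root B is the supertonic; half-diminished seventh chord there is iiø7.
E-G#-B has root E, degree 5 in A minor, so V.
A-C-E has root A, degree 1 in A minor, so i.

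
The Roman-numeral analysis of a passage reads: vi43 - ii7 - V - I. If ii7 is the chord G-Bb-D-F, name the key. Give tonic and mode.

F major

The chord Gm7 is a minor seventh chord rooted on G; its label is ii7.
ii7 on G implies G is the supertonic; that puts the tonic at F, and the lowercase numeral fits major mode.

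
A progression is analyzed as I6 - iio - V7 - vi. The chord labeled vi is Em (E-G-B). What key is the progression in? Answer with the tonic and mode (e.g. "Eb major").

vi is given as E-G-B — a minor triad with root E.
vi on E implies E is the submediant; that puts the tonic at G, and the lowercase numeral fits major mode.

G major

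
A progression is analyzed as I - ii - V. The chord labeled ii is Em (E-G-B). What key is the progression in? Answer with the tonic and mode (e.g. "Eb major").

ii is given as E-G-B — a minor triad with root E.
Counting down one scale step from E places the tonic on D; a minor triad on degree 2 is diatonic only in major.

D major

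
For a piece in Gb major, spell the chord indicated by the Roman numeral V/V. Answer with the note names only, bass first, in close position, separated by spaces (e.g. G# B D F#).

Ab C Eb

The slash means an applied dominant: we want the dominant of V. In Gb major, V is Db major, and its dominant is built on Ab.
Building a major triad on Ab gives Ab-C-Eb.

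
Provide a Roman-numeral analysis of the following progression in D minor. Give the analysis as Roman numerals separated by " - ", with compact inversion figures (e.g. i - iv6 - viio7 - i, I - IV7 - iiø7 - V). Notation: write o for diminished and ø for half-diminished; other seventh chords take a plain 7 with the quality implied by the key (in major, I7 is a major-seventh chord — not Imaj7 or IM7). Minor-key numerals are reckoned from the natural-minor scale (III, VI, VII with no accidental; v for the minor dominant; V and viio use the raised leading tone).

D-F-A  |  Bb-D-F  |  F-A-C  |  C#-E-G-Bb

i - VI - III - viio7

D-F-A has root D, degree 1 in D minor, so i.
Bb-D-F: root Bb is the submediant; major triad there is VI.
F-A-C: root F is the mediant; major triad there is III.
C#-E-G-Bb: fully diminished seventh chord on C# = scale degree 7 → viio7.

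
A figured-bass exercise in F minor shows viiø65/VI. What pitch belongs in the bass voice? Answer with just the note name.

Eb

The applied chord viiø65/VI is rooted on C: C-Eb-Gb-Bb.
The figure 65 means first inversion — the third is in the bass.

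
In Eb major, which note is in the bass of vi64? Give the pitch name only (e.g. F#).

G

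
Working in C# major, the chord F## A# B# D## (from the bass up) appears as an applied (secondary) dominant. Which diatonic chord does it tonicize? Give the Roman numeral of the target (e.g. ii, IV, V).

iii

The chord is a dominant seventh chord on B#.
A dominant resolves down a perfect fifth: B# → E#. In C# major, E# is scale degree 3, i.e. iii.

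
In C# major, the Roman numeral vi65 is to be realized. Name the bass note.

C#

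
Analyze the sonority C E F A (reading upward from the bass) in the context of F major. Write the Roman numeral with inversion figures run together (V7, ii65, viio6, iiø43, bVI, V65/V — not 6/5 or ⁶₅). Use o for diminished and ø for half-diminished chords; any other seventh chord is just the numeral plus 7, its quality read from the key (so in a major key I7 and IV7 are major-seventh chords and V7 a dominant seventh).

I43

The pitches F-A-C-E form a major seventh chord rooted on F.
F is scale degree 1 in F major, and a major seventh chord on that degree is written I7.
With C in the bass the chord is in second inversion, so the figured bass is 43.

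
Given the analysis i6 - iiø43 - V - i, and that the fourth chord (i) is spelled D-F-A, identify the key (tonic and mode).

D minor

The chord Dm is a minor triad rooted on D; its label is i.
If D is scale degree 1 and the mode makes that degree carry a minor triad, the tonic is D and the mode is minor.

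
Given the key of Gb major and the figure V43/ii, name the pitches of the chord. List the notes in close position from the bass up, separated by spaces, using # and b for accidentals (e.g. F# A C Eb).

Bb Db Eb G

V43/ii is a secondary dominant — the dominant seventh of ii. ii in Gb major is Ab, so the applied chord's root is Eb, a perfect fifth above.
Building a dominant seventh chord on Eb gives Eb-G-Bb-Db.
With the 43 figure the chord is in second inversion; from the bass Bb upward in close position it reads Bb-Db-Eb-G.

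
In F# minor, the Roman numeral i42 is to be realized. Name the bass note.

E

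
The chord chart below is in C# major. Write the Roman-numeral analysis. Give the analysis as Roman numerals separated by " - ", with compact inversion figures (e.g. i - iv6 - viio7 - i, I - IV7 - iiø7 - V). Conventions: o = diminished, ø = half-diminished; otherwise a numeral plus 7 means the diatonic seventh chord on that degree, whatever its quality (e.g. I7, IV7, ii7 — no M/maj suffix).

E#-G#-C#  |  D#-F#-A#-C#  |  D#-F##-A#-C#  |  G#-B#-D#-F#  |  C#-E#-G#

I6 - ii7 - V7/V - V7 - I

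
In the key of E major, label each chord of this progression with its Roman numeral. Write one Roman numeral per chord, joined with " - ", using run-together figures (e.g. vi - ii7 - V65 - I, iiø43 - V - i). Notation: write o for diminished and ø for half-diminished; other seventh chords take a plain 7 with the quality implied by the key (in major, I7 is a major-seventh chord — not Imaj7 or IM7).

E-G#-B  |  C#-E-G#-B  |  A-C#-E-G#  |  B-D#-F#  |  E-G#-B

I - vi7 - IV7 - V - I

E-G#-B: major triad on E = scale degree 1 → I.
C#-E-G#-B has root C#, degree 6 in E major, so vi7.
A-C#-E-G#: major seventh chord on A = scale degree 4 → IV7.
B-D#-F#: root B is the dominant; major triad there is V.
E-G#-B has root E, degree 1 in E major, so I.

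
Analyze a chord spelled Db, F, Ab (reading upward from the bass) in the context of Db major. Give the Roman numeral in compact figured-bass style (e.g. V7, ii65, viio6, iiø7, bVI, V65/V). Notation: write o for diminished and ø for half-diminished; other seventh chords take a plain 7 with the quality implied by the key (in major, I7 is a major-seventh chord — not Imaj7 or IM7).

The pitches Db-F-Ab form a major triad rooted on Db.
In Db major, Db is the tonic; the diatonic major triad there is I.

I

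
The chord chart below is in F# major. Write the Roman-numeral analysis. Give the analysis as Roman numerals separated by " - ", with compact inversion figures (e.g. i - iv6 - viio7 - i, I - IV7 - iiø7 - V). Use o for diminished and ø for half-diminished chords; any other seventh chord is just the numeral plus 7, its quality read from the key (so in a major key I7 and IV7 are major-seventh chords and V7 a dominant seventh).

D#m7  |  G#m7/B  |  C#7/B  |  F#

vi7 - ii65 - V42 - I

D#m7 has root D#, degree 6 in F# major, so vi7.
G#m7/B has root G#, degree 2 in F# major, so ii65.
C#7/B: dominant seventh chord on C# = scale degree 5 → V42.
F# has root F#, degree 1 in F# major, so I.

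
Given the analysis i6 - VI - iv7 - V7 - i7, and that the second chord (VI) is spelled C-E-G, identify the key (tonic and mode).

VI is given as C-E-G — a major triad with root C.
If C is scale degree 6 and the mode makes that degree carry a major triad, the tonic is E and the mode is minor.

E minor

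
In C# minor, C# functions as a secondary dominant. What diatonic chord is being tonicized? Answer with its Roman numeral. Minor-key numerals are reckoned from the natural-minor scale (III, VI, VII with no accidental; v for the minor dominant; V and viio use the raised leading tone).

iv

The chord is a major triad on C#.
A dominant resolves down a perfect fifth: C# → F#. In C# minor, F# is scale degree 4, i.e. iv.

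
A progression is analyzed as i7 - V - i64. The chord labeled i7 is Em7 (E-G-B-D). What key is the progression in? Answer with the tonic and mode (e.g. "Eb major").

E minor

The chord Em7 is a minor seventh chord rooted on E; its label is i7.
If E is scale degree 1 and the mode makes that degree carry a minor seventh chord, the tonic is E and the mode is minor.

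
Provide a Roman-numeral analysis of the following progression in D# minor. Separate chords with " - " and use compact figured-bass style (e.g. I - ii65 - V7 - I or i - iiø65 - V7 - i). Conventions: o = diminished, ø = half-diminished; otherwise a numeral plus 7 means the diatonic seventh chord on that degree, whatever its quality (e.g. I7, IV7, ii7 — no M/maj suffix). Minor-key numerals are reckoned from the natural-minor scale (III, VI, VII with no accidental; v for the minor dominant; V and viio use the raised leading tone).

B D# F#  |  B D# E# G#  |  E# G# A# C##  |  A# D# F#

B-D#-F#: root B is the submediant; major triad there is VI.
B-D#-E#-G#: root E# is the supertonic; half-diminished seventh chord there is iiø43.
E#-G#-A#-C## has root A#, degree 5 in D# minor, so V43.
A#-D#-F# has root D#, degree 1 in D# minor, so i64.

VI - iiø43 - V43 - i64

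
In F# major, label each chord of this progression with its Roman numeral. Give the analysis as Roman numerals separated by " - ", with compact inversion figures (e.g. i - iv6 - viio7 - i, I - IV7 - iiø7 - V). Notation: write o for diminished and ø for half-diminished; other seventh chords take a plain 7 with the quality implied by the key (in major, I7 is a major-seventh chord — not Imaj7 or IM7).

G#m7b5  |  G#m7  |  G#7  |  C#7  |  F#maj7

iiø7 - ii7 - V7/V - V7 - I7

G#m7b5: half-diminished seventh chord on G# — chromatic; iiø7 (borrowed from the parallel minor).
G#m7: minor seventh chord on G# = scale degree 2 → ii7.
G#7 is the secondary dominant of V (dominant seventh chord on G#): V7/V.
C#7 has root C#, degree 5 in F# major, so V7.
F#maj7 has root F#, degree 1 in F# major, so I7.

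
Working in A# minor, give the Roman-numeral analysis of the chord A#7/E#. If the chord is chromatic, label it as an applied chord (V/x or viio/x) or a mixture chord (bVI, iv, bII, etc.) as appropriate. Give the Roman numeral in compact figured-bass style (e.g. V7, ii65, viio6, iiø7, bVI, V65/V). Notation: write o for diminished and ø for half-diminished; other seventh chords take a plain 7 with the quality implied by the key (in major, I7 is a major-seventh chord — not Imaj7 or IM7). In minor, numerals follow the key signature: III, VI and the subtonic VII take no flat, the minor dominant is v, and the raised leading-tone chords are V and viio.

Stacked in thirds the chord is A#-C##-E#-G#: a dominant seventh chord on A#.
A# is not a diatonic chord root with this quality in A# minor, but it lies a perfect fifth above D# (iv), so the chord functions as an applied dominant of iv.
With E# in the bass the chord is in second inversion, so the figured bass is 43.

V43/iv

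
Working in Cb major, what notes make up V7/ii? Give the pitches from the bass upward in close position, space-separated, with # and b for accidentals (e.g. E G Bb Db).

V7/ii is a secondary dominant — the dominant seventh of ii. ii in Cb major is Db, so the applied chord's root is Ab, a perfect fifth above.
Building a dominant seventh chord on Ab gives Ab-C-Eb-Gb.

Ab C Eb Gb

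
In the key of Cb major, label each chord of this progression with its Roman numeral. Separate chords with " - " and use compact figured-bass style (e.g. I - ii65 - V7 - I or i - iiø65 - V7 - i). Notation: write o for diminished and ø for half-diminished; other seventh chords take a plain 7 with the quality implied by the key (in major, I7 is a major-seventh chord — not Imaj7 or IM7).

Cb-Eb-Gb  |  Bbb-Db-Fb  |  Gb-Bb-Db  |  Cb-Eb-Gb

Cb-Eb-Gb: root Cb is the tonic; major triad there is I.
Bbb-Db-Fb: major triad on Bbb — chromatic; bVII (borrowed from the parallel minor).
Gb-Bb-Db: major triad on Gb = scale degree 5 → V.
Cb-Eb-Gb: root Cb is the tonic; major triad there is I.

I - bVII - V - I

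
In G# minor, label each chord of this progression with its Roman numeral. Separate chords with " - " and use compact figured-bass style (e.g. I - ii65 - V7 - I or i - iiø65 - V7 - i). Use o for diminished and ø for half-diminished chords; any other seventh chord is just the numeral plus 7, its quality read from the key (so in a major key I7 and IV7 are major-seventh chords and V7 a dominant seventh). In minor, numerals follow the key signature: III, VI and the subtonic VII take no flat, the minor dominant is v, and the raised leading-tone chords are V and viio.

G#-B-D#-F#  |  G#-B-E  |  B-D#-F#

G#-B-D#-F#: minor seventh chord on G# = scale degree 1 → i7.
G#-B-E has root E, degree 6 in G# minor, so VI6.
B-D#-F# has root B, degree 3 in G# minor, so III.

i7 - VI6 - III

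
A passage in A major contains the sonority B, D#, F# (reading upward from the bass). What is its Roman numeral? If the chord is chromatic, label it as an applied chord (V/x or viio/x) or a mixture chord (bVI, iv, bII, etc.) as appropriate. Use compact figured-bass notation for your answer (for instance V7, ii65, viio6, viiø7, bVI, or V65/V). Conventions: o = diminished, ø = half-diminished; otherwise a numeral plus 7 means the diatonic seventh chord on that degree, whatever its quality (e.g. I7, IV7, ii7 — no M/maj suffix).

Stacked in thirds the chord is B-D#-F#: a major triad on B.
B is not a diatonic chord root with this quality in A major, but it lies a perfect fifth above E (V), so the chord functions as an applied dominant of V.

V/V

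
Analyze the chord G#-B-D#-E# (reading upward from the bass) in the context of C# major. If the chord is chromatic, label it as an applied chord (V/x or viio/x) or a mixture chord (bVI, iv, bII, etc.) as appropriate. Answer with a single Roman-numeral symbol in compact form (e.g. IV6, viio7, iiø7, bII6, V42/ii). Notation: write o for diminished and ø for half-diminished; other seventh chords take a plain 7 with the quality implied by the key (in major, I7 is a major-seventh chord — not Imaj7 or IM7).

Stacked in thirds the chord is E#-G#-B-D#: a half-diminished seventh chord on E#.
E# sits a half step below F# (IV in C# major); a diminished chord there is the applied leading-tone chord of IV.
With G# in the bass the chord is in first inversion, so the figured bass is 65.

viiø65/IV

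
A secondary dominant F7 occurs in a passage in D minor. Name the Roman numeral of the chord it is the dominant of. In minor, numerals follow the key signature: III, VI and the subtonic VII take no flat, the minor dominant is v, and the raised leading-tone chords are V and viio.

VI

The chord is a dominant seventh chord on F.
A dominant resolves down a perfect fifth: F → Bb. In D minor, Bb is scale degree 6, i.e. VI.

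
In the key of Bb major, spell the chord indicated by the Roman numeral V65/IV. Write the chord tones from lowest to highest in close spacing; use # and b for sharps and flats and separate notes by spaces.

D F Ab Bb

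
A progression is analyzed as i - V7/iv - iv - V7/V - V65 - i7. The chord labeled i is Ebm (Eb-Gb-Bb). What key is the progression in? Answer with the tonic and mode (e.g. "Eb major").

Eb minor

i is given as Eb-Gb-Bb — a minor triad with root Eb.
If Eb is scale degree 1 and the mode makes that degree carry a minor triad, the tonic is Eb and the mode is minor.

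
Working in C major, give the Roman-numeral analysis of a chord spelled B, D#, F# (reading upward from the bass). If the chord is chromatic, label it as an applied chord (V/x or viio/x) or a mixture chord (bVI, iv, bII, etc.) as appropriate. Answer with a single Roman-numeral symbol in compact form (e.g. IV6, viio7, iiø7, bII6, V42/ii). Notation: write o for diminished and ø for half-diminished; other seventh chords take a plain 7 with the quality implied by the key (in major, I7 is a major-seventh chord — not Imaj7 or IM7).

Stacked in thirds the chord is B-D#-F#: a major triad on B.
B is not a diatonic chord root with this quality in C major, but it lies a perfect fifth above E (iii), so the chord functions as an applied dominant of iii.

V/iii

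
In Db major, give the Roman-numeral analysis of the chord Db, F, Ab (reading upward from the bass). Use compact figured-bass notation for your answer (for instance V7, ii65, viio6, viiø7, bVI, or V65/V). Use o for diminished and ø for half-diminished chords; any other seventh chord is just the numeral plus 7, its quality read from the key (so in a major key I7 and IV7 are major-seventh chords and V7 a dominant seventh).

The pitches Db-F-Ab form a major triad rooted on Db.
Db is scale degree 1 in Db major, and a major triad on that degree is written I.

I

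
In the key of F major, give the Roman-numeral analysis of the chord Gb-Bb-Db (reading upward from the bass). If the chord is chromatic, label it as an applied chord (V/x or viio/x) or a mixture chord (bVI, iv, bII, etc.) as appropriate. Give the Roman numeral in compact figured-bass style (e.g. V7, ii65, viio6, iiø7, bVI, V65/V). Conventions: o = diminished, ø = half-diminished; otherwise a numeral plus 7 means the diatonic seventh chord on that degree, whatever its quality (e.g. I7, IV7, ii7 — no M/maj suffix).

Stacked in thirds the chord is Gb-Bb-Db: a major triad on Gb.
Gb is the lowered second degree of F major (diatonic 2 would be G). This is the Neapolitan chord — a major triad on the lowered second degree.

bII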